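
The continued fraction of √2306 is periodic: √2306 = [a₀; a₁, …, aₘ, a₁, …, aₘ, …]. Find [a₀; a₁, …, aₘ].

[48; 48, 96]

a₀ = ⌊√2306⌋ = 48.
With m₀=0, d₀=1 and mₖ₊₁ = dₖaₖ − mₖ, dₖ₊₁ = (n − mₖ₊₁²)/dₖ, aₖ₊₁ = ⌊(a₀+mₖ₊₁)/dₖ₊₁⌋:
  k=1: m=48, d=2, a=48
  k=2: m=48, d=1, a=96
d=1 and a=2a₀=96 at k=2, so the next step gives (m, d) = (48, 2) again — its k=1 value — and the period has length 2.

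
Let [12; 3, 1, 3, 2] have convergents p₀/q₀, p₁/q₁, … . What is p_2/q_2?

Using pₖ = aₖpₖ₋₁ + pₖ₋₂, qₖ = aₖqₖ₋₁ + qₖ₋₂ (with p₋₁=1, p₋₂=0, q₋₁=0, q₋₂=1):
  k=0: a=12, p=12, q=1
  k=1: a=3, p=37, q=3
  k=2: a=1, p=49, q=4

49/4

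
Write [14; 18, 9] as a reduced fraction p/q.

2291/163

Fold from the inside: start with 9/1.
  18 + 1/9 = 163/9
  14 + 9/163 = 2291/163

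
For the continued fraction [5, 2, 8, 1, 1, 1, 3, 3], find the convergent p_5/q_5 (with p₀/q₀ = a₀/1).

301/55

Using pₖ = aₖpₖ₋₁ + pₖ₋₂, qₖ = aₖqₖ₋₁ + qₖ₋₂ (with p₋₁=1, p₋₂=0, q₋₁=0, q₋₂=1):
  k=0: a=5, p=5, q=1
  k=1: a=2, p=11, q=2
  k=2: a=8, p=93, q=17
  k=3: a=1, p=104, q=19
  k=4: a=1, p=197, q=36
  k=5: a=1, p=301, q=55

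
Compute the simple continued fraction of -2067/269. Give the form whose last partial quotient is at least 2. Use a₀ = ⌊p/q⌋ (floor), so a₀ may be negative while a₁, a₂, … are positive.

[-8; 3, 6, 14]

-2067 = -8·269 + 85
269 = 3·85 + 14
85 = 6·14 + 1
14 = 14·1 + 0  (stop)
So -2067/269 = [-8; 3, 6, 14].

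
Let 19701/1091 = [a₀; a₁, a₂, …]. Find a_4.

1

19701 = 18·1091 + 63   →  a_0 = 18
1091 = 17·63 + 20   →  a_1 = 17
63 = 3·20 + 3   →  a_2 = 3
20 = 6·3 + 2   →  a_3 = 6
3 = 1·2 + 1   →  a_4 = 1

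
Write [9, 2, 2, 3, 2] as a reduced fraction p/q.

Using pₖ = aₖpₖ₋₁ + pₖ₋₂ and qₖ = aₖqₖ₋₁ + qₖ₋₂:
  k=0: a=9, p=9, q=1
  k=1: a=2, p=19, q=2
  k=2: a=2, p=47, q=5
  k=3: a=3, p=160, q=17
  k=4: a=2, p=367, q=39

367/39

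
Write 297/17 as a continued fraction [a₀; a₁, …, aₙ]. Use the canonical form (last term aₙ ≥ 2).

[17; 2, 8]

297 = 17·17 + 8
17 = 2·8 + 1
8 = 8·1 + 0  (stop)
So 297/17 = [17; 2, 8].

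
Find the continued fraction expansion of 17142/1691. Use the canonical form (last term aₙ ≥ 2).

17142 = 10×1691 + 232
1691 = 7×232 + 67
232 = 3×67 + 31
67 = 2×31 + 5
31 = 6×5 + 1
5 = 5×1 + 0  (stop)
So 17142/1691 = [10; 7, 3, 2, 6, 5].

[10; 7, 3, 2, 6, 5]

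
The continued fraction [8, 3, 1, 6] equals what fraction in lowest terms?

Fold from the inside: start with 6/1.
  1 + 1/6 = 7/6
  3 + 6/7 = 27/7
  8 + 7/27 = 223/27

223/27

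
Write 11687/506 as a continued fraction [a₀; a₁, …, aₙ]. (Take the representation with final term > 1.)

[23; 10, 3, 16]

11687 = 23·506 + 49
506 = 10·49 + 16
49 = 3·16 + 1
16 = 16·1 + 0  (stop)
So 11687/506 = [23; 10, 3, 16].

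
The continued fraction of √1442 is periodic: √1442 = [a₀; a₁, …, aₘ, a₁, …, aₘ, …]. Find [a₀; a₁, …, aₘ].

[37; 1, 36, 1, 74]

a₀ = ⌊√1442⌋ = 37.
With m₀=0, d₀=1 and mₖ₊₁ = dₖaₖ − mₖ, dₖ₊₁ = (n − mₖ₊₁²)/dₖ, aₖ₊₁ = ⌊(a₀+mₖ₊₁)/dₖ₊₁⌋:
  k=1: m=37, d=73, a=1
  k=2: m=36, d=2, a=36
  k=3: m=36, d=73, a=1
  k=4: m=37, d=1, a=74
d=1 and a=2a₀=74 at k=4, so the next step gives (m, d) = (37, 73) again — its k=1 value — and the period has length 4.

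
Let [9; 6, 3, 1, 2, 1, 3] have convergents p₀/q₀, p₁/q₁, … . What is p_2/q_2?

174/19

Using pₖ = aₖpₖ₋₁ + pₖ₋₂, qₖ = aₖqₖ₋₁ + qₖ₋₂ (with p₋₁=1, p₋₂=0, q₋₁=0, q₋₂=1):
  k=0: a=9, p=9, q=1
  k=1: a=6, p=55, q=6
  k=2: a=3, p=174, q=19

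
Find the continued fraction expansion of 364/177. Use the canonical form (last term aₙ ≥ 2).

[2; 17, 1, 2, 3]

364 = 2·177 + 10
177 = 17·10 + 7
10 = 1·7 + 3
7 = 2·3 + 1
3 = 3·1 + 0  (stop)
So 364/177 = [2; 17, 1, 2, 3].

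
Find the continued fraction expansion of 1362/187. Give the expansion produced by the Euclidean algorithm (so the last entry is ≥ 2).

1362 = 7*187 + 53
187 = 3*53 + 28
53 = 1*28 + 25
28 = 1*25 + 3
25 = 8*3 + 1
3 = 3*1 + 0  (stop)
So 1362/187 = [7; 3, 1, 1, 8, 3].

[7; 3, 1, 1, 8, 3]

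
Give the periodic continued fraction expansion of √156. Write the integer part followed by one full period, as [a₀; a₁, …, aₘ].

a₀ = ⌊√156⌋ = 12.
With m₀=0, d₀=1 and mₖ₊₁ = dₖaₖ − mₖ, dₖ₊₁ = (n − mₖ₊₁²)/dₖ, aₖ₊₁ = ⌊(a₀+mₖ₊₁)/dₖ₊₁⌋:
  k=1: m=12, d=12, a=2
  k=2: m=12, d=1, a=24
d=1 and a=2a₀=24 at k=2, so the next step gives (m, d) = (12, 12) again — its k=1 value — and the period has length 2.

[12; 2, 24]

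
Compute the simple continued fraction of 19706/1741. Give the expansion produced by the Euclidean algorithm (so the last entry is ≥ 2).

[11; 3, 7, 3, 3, 3, 2]

19706 = 11×1741 + 555
1741 = 3×555 + 76
555 = 7×76 + 23
76 = 3×23 + 7
23 = 3×7 + 2
7 = 3×2 + 1
2 = 2×1 + 0  (stop)
So 19706/1741 = [11; 3, 7, 3, 3, 3, 2].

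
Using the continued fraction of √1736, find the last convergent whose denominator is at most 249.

√1736 = [41; 1, 1, 1, 82, …] (period length 4).
Convergents:
  p_0/q_0 = 41/1
  p_1/q_1 = 42/1
  p_2/q_2 = 83/2
  p_3/q_3 = 125/3
  p_4/q_4 = 10333/248
  p_5/q_5 = 10458/251
q_4 = 248 ≤ 249 < 251 = q_5, so the answer is 10333/248.

10333/248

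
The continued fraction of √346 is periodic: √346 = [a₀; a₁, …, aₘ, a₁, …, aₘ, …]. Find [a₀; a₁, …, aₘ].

a₀ = ⌊√346⌋ = 18.

[18; 1, 1, 1, 1, 36]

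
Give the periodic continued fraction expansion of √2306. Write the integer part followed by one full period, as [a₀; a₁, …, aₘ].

[48; 48, 96]

a₀ = ⌊√2306⌋ = 48.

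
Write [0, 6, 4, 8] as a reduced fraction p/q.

Using pₖ = aₖpₖ₋₁ + pₖ₋₂ and qₖ = aₖqₖ₋₁ + qₖ₋₂:
  k=0: a=0, p=0, q=1
  k=1: a=6, p=1, q=6
  k=2: a=4, p=4, q=25
  k=3: a=8, p=33, q=206

33/206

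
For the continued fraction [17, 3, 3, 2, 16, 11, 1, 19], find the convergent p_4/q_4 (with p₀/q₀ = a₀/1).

Using pₖ = aₖpₖ₋₁ + pₖ₋₂, qₖ = aₖqₖ₋₁ + qₖ₋₂ (with p₋₁=1, p₋₂=0, q₋₁=0, q₋₂=1):
  k=0: a=17, p=17, q=1
  k=1: a=3, p=52, q=3
  k=2: a=3, p=173, q=10
  k=3: a=2, p=398, q=23
  k=4: a=16, p=6541, q=378

6541/378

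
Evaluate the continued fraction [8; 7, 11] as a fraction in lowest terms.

Using pₖ = aₖpₖ₋₁ + pₖ₋₂ and qₖ = aₖqₖ₋₁ + qₖ₋₂:
  k=0: a=8, p=8, q=1
  k=1: a=7, p=57, q=7
  k=2: a=11, p=635, q=78

635/78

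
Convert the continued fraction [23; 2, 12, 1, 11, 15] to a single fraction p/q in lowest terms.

Using pₖ = aₖpₖ₋₁ + pₖ₋₂ and qₖ = aₖqₖ₋₁ + qₖ₋₂:
  k=0: a=23, p=23, q=1
  k=1: a=2, p=47, q=2
  k=2: a=12, p=587, q=25
  k=3: a=1, p=634, q=27
  k=4: a=11, p=7561, q=322
  k=5: a=15, p=114049, q=4857

114049/4857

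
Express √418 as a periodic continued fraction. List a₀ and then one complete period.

[20; 2, 4, 20, 4, 2, 40]

a₀ = ⌊√418⌋ = 20.
With m₀=0, d₀=1 and mₖ₊₁ = dₖaₖ − mₖ, dₖ₊₁ = (n − mₖ₊₁²)/dₖ, aₖ₊₁ = ⌊(a₀+mₖ₊₁)/dₖ₊₁⌋:
  k=1: m=20, d=18, a=2
  k=2: m=16, d=9, a=4
  k=3: m=20, d=2, a=20
  k=4: m=20, d=9, a=4
  k=5: m=16, d=18, a=2
  k=6: m=20, d=1, a=40
d=1 and a=2a₀=40 at k=6, so the next step gives (m, d) = (20, 18) again — its k=1 value — and the period has length 6.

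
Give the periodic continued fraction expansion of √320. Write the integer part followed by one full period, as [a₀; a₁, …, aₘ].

[17; 1, 7, 1, 34]

a₀ = ⌊√320⌋ = 17.
With m₀=0, d₀=1 and mₖ₊₁ = dₖaₖ − mₖ, dₖ₊₁ = (n − mₖ₊₁²)/dₖ, aₖ₊₁ = ⌊(a₀+mₖ₊₁)/dₖ₊₁⌋:
  k=1: m=17, d=31, a=1
  k=2: m=14, d=4, a=7
  k=3: m=14, d=31, a=1
  k=4: m=17, d=1, a=34
d=1 and a=2a₀=34 at k=4, so the next step gives (m, d) = (17, 31) again — its k=1 value — and the period has length 4.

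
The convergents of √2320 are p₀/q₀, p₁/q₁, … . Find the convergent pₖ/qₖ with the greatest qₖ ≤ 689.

√2320 = [48; 6, 96, …] (period length 2).
Convergents:
  p_0/q_0 = 48/1
  p_1/q_1 = 289/6
  p_2/q_2 = 27792/577
  p_3/q_3 = 167041/3468
q_2 = 577 ≤ 689 < 3468 = q_3, so the answer is 27792/577.

27792/577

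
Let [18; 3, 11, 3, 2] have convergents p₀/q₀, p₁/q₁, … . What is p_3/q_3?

1924/105

Using pₖ = aₖpₖ₋₁ + pₖ₋₂, qₖ = aₖqₖ₋₁ + qₖ₋₂ (with p₋₁=1, p₋₂=0, q₋₁=0, q₋₂=1):
  k=0: a=18, p=18, q=1
  k=1: a=3, p=55, q=3
  k=2: a=11, p=623, q=34
  k=3: a=3, p=1924, q=105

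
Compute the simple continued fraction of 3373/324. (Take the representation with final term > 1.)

[10; 2, 2, 3, 2, 2, 3]

3373 = 10×324 + 133
324 = 2×133 + 58
133 = 2×58 + 17
58 = 3×17 + 7
17 = 2×7 + 3
7 = 2×3 + 1
3 = 3×1 + 0  (stop)
So 3373/324 = [10; 2, 2, 3, 2, 2, 3].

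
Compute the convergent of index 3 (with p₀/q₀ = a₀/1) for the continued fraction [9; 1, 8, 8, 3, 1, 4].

722/73

Using pₖ = aₖpₖ₋₁ + pₖ₋₂, qₖ = aₖqₖ₋₁ + qₖ₋₂ (with p₋₁=1, p₋₂=0, q₋₁=0, q₋₂=1):
  k=0: a=9, p=9, q=1
  k=1: a=1, p=10, q=1
  k=2: a=8, p=89, q=9
  k=3: a=8, p=722, q=73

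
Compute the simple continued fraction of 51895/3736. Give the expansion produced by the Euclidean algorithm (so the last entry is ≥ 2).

51895 = 13*3736 + 3327
3736 = 1*3327 + 409
3327 = 8*409 + 55
409 = 7*55 + 24
55 = 2*24 + 7
24 = 3*7 + 3
7 = 2*3 + 1
3 = 3*1 + 0  (stop)
So 51895/3736 = [13; 1, 8, 7, 2, 3, 2, 3].

[13; 1, 8, 7, 2, 3, 2, 3]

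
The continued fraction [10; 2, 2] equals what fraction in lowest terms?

Fold from the inside: start with 2/1.
  2 + 1/2 = 5/2
  10 + 2/5 = 52/5

52/5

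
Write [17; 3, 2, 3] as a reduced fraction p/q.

415/24

Fold from the inside: start with 3/1.
  2 + 1/3 = 7/3
  3 + 3/7 = 24/7
  17 + 7/24 = 415/24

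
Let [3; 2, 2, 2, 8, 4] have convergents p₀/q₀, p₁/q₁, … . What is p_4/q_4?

345/101

Using pₖ = aₖpₖ₋₁ + pₖ₋₂, qₖ = aₖqₖ₋₁ + qₖ₋₂ (with p₋₁=1, p₋₂=0, q₋₁=0, q₋₂=1):
  k=0: a=3, p=3, q=1
  k=1: a=2, p=7, q=2
  k=2: a=2, p=17, q=5
  k=3: a=2, p=41, q=12
  k=4: a=8, p=345, q=101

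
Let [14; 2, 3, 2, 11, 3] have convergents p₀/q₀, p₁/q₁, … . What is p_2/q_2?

101/7

Using pₖ = aₖpₖ₋₁ + pₖ₋₂, qₖ = aₖqₖ₋₁ + qₖ₋₂ (with p₋₁=1, p₋₂=0, q₋₁=0, q₋₂=1):
  k=0: a=14, p=14, q=1
  k=1: a=2, p=29, q=2
  k=2: a=3, p=101, q=7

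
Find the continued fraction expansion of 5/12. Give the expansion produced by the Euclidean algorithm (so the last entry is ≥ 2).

[0; 2, 2, 2]

5 = 0*12 + 5
12 = 2*5 + 2
5 = 2*2 + 1
2 = 2*1 + 0  (stop)
So 5/12 = [0; 2, 2, 2].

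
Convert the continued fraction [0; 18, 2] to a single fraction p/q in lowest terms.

Using pₖ = aₖpₖ₋₁ + pₖ₋₂ and qₖ = aₖqₖ₋₁ + qₖ₋₂:
  k=0: a=0, p=0, q=1
  k=1: a=18, p=1, q=18
  k=2: a=2, p=2, q=37

2/37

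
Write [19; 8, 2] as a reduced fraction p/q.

325/17

Fold from the inside: start with 2/1.
  8 + 1/2 = 17/2
  19 + 2/17 = 325/17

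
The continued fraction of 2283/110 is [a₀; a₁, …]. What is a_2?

3

2283 = 20·110 + 83   →  a_0 = 20
110 = 1·83 + 27   →  a_1 = 1
83 = 3·27 + 2   →  a_2 = 3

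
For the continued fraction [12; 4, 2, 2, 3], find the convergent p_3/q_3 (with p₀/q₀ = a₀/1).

269/22

Using pₖ = aₖpₖ₋₁ + pₖ₋₂, qₖ = aₖqₖ₋₁ + qₖ₋₂ (with p₋₁=1, p₋₂=0, q₋₁=0, q₋₂=1):
  k=0: a=12, p=12, q=1
  k=1: a=4, p=49, q=4
  k=2: a=2, p=110, q=9
  k=3: a=2, p=269, q=22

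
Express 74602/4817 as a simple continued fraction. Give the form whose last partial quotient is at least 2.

[15; 2, 19, 12, 3, 3]

74602 = 15·4817 + 2347
4817 = 2·2347 + 123
2347 = 19·123 + 10
123 = 12·10 + 3
10 = 3·3 + 1
3 = 3·1 + 0  (stop)
So 74602/4817 = [15; 2, 19, 12, 3, 3].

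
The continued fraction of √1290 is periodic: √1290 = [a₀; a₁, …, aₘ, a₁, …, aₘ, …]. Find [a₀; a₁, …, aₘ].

[35; 1, 10, 1, 70]

a₀ = ⌊√1290⌋ = 35.
With m₀=0, d₀=1 and mₖ₊₁ = dₖaₖ − mₖ, dₖ₊₁ = (n − mₖ₊₁²)/dₖ, aₖ₊₁ = ⌊(a₀+mₖ₊₁)/dₖ₊₁⌋:
  k=1: m=35, d=65, a=1
  k=2: m=30, d=6, a=10
  k=3: m=30, d=65, a=1
  k=4: m=35, d=1, a=70
d=1 and a=2a₀=70 at k=4, so the next step gives (m, d) = (35, 65) again — its k=1 value — and the period has length 4.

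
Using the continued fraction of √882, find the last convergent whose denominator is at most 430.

5910/199

√882 = [29; 1, 2, 3, 6, 3, 2, 1, 58, …] (period length 8).
Convergents:
  p_0/q_0 = 29/1
  p_1/q_1 = 30/1
  p_2/q_2 = 89/3
  p_3/q_3 = 297/10
  p_4/q_4 = 1871/63
  p_5/q_5 = 5910/199
  p_6/q_6 = 13691/461
q_5 = 199 ≤ 430 < 461 = q_6, so the answer is 5910/199.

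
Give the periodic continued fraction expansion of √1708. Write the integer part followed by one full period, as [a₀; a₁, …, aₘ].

a₀ = ⌊√1708⌋ = 41.
With m₀=0, d₀=1 and mₖ₊₁ = dₖaₖ − mₖ, dₖ₊₁ = (n − mₖ₊₁²)/dₖ, aₖ₊₁ = ⌊(a₀+mₖ₊₁)/dₖ₊₁⌋:
  k=1: m=41, d=27, a=3
  k=2: m=40, d=4, a=20
  k=3: m=40, d=27, a=3
  k=4: m=41, d=1, a=82
d=1 and a=2a₀=82 at k=4, so the next step gives (m, d) = (41, 27) again — its k=1 value — and the period has length 4.

[41; 3, 20, 3, 82]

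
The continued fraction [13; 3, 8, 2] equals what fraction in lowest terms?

706/53

Using pₖ = aₖpₖ₋₁ + pₖ₋₂ and qₖ = aₖqₖ₋₁ + qₖ₋₂:
  k=0: a=13, p=13, q=1
  k=1: a=3, p=40, q=3
  k=2: a=8, p=333, q=25
  k=3: a=2, p=706, q=53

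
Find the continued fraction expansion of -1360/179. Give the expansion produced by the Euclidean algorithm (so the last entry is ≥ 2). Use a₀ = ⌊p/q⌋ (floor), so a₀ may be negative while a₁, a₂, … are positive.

[-8; 2, 2, 17, 2]

-1360 = -8*179 + 72
179 = 2*72 + 35
72 = 2*35 + 2
35 = 17*2 + 1
2 = 2*1 + 0  (stop)
So -1360/179 = [-8; 2, 2, 17, 2].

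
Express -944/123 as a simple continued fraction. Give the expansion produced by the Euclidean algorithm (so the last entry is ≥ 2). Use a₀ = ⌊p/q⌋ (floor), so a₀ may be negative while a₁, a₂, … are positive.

[-8; 3, 13, 3]

-944 = -8*123 + 40
123 = 3*40 + 3
40 = 13*3 + 1
3 = 3*1 + 0  (stop)
So -944/123 = [-8; 3, 13, 3].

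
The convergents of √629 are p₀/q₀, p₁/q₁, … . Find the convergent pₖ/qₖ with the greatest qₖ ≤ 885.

7850/313

√629 = [25; 12, 1, 1, 12, 50, …] (period length 5).
Convergents:
  p_0/q_0 = 25/1
  p_1/q_1 = 301/12
  p_2/q_2 = 326/13
  p_3/q_3 = 627/25
  p_4/q_4 = 7850/313
  p_5/q_5 = 393127/15675
q_4 = 313 ≤ 885 < 15675 = q_5, so the answer is 7850/313.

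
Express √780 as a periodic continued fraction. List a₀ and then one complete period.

[27; 1, 12, 1, 54]

a₀ = ⌊√780⌋ = 27.
With m₀=0, d₀=1 and mₖ₊₁ = dₖaₖ − mₖ, dₖ₊₁ = (n − mₖ₊₁²)/dₖ, aₖ₊₁ = ⌊(a₀+mₖ₊₁)/dₖ₊₁⌋:
  k=1: m=27, d=51, a=1
  k=2: m=24, d=4, a=12
  k=3: m=24, d=51, a=1
  k=4: m=27, d=1, a=54
d=1 and a=2a₀=54 at k=4, so the next step gives (m, d) = (27, 51) again — its k=1 value — and the period has length 4.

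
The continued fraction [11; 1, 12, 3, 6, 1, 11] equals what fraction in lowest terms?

Fold from the inside: start with 11/1.
  1 + 1/11 = 12/11
  6 + 11/12 = 83/12
  3 + 12/83 = 261/83
  12 + 83/261 = 3215/261
  1 + 261/3215 = 3476/3215
  11 + 3215/3476 = 41451/3476

41451/3476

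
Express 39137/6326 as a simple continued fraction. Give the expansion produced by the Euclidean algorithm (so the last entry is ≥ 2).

[6; 5, 2, 1, 4, 7, 2, 5]

39137 = 6×6326 + 1181
6326 = 5×1181 + 421
1181 = 2×421 + 339
421 = 1×339 + 82
339 = 4×82 + 11
82 = 7×11 + 5
11 = 2×5 + 1
5 = 5×1 + 0  (stop)
So 39137/6326 = [6; 5, 2, 1, 4, 7, 2, 5].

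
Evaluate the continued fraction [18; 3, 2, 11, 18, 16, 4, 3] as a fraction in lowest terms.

5602501/306357

Fold from the inside: start with 3/1.
  4 + 1/3 = 13/3
  16 + 3/13 = 211/13
  18 + 13/211 = 3811/211
  11 + 211/3811 = 42132/3811
  2 + 3811/42132 = 88075/42132
  3 + 42132/88075 = 306357/88075
  18 + 88075/306357 = 5602501/306357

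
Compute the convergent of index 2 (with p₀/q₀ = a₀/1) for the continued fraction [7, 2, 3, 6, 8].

Using pₖ = aₖpₖ₋₁ + pₖ₋₂, qₖ = aₖqₖ₋₁ + qₖ₋₂ (with p₋₁=1, p₋₂=0, q₋₁=0, q₋₂=1):
  k=0: a=7, p=7, q=1
  k=1: a=2, p=15, q=2
  k=2: a=3, p=52, q=7

52/7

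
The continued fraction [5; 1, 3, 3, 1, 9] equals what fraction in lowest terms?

957/166

Using pₖ = aₖpₖ₋₁ + pₖ₋₂ and qₖ = aₖqₖ₋₁ + qₖ₋₂:
  k=0: a=5, p=5, q=1
  k=1: a=1, p=6, q=1
  k=2: a=3, p=23, q=4
  k=3: a=3, p=75, q=13
  k=4: a=1, p=98, q=17
  k=5: a=9, p=957, q=166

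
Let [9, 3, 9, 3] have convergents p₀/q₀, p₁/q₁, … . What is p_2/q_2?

Using pₖ = aₖpₖ₋₁ + pₖ₋₂, qₖ = aₖqₖ₋₁ + qₖ₋₂ (with p₋₁=1, p₋₂=0, q₋₁=0, q₋₂=1):
  k=0: a=9, p=9, q=1
  k=1: a=3, p=28, q=3
  k=2: a=9, p=261, q=28

261/28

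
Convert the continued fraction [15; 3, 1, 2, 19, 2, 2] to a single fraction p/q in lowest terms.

Using pₖ = aₖpₖ₋₁ + pₖ₋₂ and qₖ = aₖqₖ₋₁ + qₖ₋₂:
  k=0: a=15, p=15, q=1
  k=1: a=3, p=46, q=3
  k=2: a=1, p=61, q=4
  k=3: a=2, p=168, q=11
  k=4: a=19, p=3253, q=213
  k=5: a=2, p=6674, q=437
  k=6: a=2, p=16601, q=1087

16601/1087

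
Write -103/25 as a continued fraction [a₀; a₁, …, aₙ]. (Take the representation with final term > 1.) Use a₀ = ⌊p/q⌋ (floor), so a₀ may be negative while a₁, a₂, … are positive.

[-5; 1, 7, 3]

-103 = -5·25 + 22
25 = 1·22 + 3
22 = 7·3 + 1
3 = 3·1 + 0  (stop)
So -103/25 = [-5; 1, 7, 3].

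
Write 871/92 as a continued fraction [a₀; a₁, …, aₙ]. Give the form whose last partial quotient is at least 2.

871 = 9·92 + 43
92 = 2·43 + 6
43 = 7·6 + 1
6 = 6·1 + 0  (stop)
So 871/92 = [9; 2, 7, 6].

[9; 2, 7, 6]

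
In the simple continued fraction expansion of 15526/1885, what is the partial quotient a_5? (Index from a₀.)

2

15526 = 8·1885 + 446   →  a_0 = 8
1885 = 4·446 + 101   →  a_1 = 4
446 = 4·101 + 42   →  a_2 = 4
101 = 2·42 + 17   →  a_3 = 2
42 = 2·17 + 8   →  a_4 = 2
17 = 2·8 + 1   →  a_5 = 2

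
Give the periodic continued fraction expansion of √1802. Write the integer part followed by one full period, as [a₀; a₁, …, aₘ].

[42; 2, 4, 2, 84]

a₀ = ⌊√1802⌋ = 42.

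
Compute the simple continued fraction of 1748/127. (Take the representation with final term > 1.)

[13; 1, 3, 4, 3, 2]

1748 = 13×127 + 97
127 = 1×97 + 30
97 = 3×30 + 7
30 = 4×7 + 2
7 = 3×2 + 1
2 = 2×1 + 0  (stop)
So 1748/127 = [13; 1, 3, 4, 3, 2].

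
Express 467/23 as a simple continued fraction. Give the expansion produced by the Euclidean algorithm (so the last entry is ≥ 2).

[20; 3, 3, 2]

467 = 20*23 + 7
23 = 3*7 + 2
7 = 3*2 + 1
2 = 2*1 + 0  (stop)
So 467/23 = [20; 3, 3, 2].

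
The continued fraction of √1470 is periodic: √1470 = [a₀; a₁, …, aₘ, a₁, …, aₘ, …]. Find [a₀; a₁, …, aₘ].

[38; 2, 1, 14, 1, 2, 76]

a₀ = ⌊√1470⌋ = 38.
With m₀=0, d₀=1 and mₖ₊₁ = dₖaₖ − mₖ, dₖ₊₁ = (n − mₖ₊₁²)/dₖ, aₖ₊₁ = ⌊(a₀+mₖ₊₁)/dₖ₊₁⌋:
  k=1: m=38, d=26, a=2
  k=2: m=14, d=49, a=1
  k=3: m=35, d=5, a=14
  k=4: m=35, d=49, a=1
  k=5: m=14, d=26, a=2
  k=6: m=38, d=1, a=76
d=1 and a=2a₀=76 at k=6, so the next step gives (m, d) = (38, 26) again — its k=1 value — and the period has length 6.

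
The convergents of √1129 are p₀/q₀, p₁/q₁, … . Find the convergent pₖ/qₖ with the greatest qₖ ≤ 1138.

33903/1009

√1129 = [33; 1, 1, 1, 1, 66, …] (period length 5).
Convergents:
  p_0/q_0 = 33/1
  p_1/q_1 = 34/1
  p_2/q_2 = 67/2
  p_3/q_3 = 101/3
  p_4/q_4 = 168/5
  p_5/q_5 = 11189/333
  p_6/q_6 = 11357/338
  p_7/q_7 = 22546/671
  p_8/q_8 = 33903/1009
  p_9/q_9 = 56449/1680
q_8 = 1009 ≤ 1138 < 1680 = q_9, so the answer is 33903/1009.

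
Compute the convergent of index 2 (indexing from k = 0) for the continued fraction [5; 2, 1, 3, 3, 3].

16/3

Using pₖ = aₖpₖ₋₁ + pₖ₋₂, qₖ = aₖqₖ₋₁ + qₖ₋₂ (with p₋₁=1, p₋₂=0, q₋₁=0, q₋₂=1):
  k=0: a=5, p=5, q=1
  k=1: a=2, p=11, q=2
  k=2: a=1, p=16, q=3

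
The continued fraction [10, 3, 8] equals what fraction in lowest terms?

258/25

Using pₖ = aₖpₖ₋₁ + pₖ₋₂ and qₖ = aₖqₖ₋₁ + qₖ₋₂:
  k=0: a=10, p=10, q=1
  k=1: a=3, p=31, q=3
  k=2: a=8, p=258, q=25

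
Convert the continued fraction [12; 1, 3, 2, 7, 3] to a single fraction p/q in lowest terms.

Using pₖ = aₖpₖ₋₁ + pₖ₋₂ and qₖ = aₖqₖ₋₁ + qₖ₋₂:
  k=0: a=12, p=12, q=1
  k=1: a=1, p=13, q=1
  k=2: a=3, p=51, q=4
  k=3: a=2, p=115, q=9
  k=4: a=7, p=856, q=67
  k=5: a=3, p=2683, q=210

2683/210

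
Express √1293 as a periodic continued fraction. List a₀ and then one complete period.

[35; 1, 22, 1, 70]

a₀ = ⌊√1293⌋ = 35.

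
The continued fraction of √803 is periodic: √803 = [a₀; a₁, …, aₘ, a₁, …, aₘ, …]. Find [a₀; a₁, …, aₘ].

a₀ = ⌊√803⌋ = 28.
With m₀=0, d₀=1 and mₖ₊₁ = dₖaₖ − mₖ, dₖ₊₁ = (n − mₖ₊₁²)/dₖ, aₖ₊₁ = ⌊(a₀+mₖ₊₁)/dₖ₊₁⌋:
  k=1: m=28, d=19, a=2
  k=2: m=10, d=37, a=1
  k=3: m=27, d=2, a=27
  k=4: m=27, d=37, a=1
  k=5: m=10, d=19, a=2
  k=6: m=28, d=1, a=56
d=1 and a=2a₀=56 at k=6, so the next step gives (m, d) = (28, 19) again — its k=1 value — and the period has length 6.

[28; 2, 1, 27, 1, 2, 56]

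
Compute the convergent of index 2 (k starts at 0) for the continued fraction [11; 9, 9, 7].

911/82

Using pₖ = aₖpₖ₋₁ + pₖ₋₂, qₖ = aₖqₖ₋₁ + qₖ₋₂ (with p₋₁=1, p₋₂=0, q₋₁=0, q₋₂=1):
  k=0: a=11, p=11, q=1
  k=1: a=9, p=100, q=9
  k=2: a=9, p=911, q=82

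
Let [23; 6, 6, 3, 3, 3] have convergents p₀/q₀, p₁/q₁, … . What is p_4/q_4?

8987/388

Using pₖ = aₖpₖ₋₁ + pₖ₋₂, qₖ = aₖqₖ₋₁ + qₖ₋₂ (with p₋₁=1, p₋₂=0, q₋₁=0, q₋₂=1):
  k=0: a=23, p=23, q=1
  k=1: a=6, p=139, q=6
  k=2: a=6, p=857, q=37
  k=3: a=3, p=2710, q=117
  k=4: a=3, p=8987, q=388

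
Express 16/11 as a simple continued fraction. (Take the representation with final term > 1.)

16 = 1*11 + 5
11 = 2*5 + 1
5 = 5*1 + 0  (stop)
So 16/11 = [1; 2, 5].

[1; 2, 5]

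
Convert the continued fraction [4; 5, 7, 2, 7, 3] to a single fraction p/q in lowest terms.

7559/1802

Fold from the inside: start with 3/1.
  7 + 1/3 = 22/3
  2 + 3/22 = 47/22
  7 + 22/47 = 351/47
  5 + 47/351 = 1802/351
  4 + 351/1802 = 7559/1802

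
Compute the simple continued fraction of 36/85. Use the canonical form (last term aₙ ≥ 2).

[0; 2, 2, 1, 3, 3]

36 = 0×85 + 36
85 = 2×36 + 13
36 = 2×13 + 10
13 = 1×10 + 3
10 = 3×3 + 1
3 = 3×1 + 0  (stop)
So 36/85 = [0; 2, 2, 1, 3, 3].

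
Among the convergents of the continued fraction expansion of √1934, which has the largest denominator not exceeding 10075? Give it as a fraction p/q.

170236/3871

√1934 = [43; 1, 42, 1, 86, …] (period length 4).
Convergents:
  p_0/q_0 = 43/1
  p_1/q_1 = 44/1
  p_2/q_2 = 1891/43
  p_3/q_3 = 1935/44
  p_4/q_4 = 168301/3827
  p_5/q_5 = 170236/3871
  p_6/q_6 = 7318213/166409
q_5 = 3871 ≤ 10075 < 166409 = q_6, so the answer is 170236/3871.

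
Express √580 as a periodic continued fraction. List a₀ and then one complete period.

a₀ = ⌊√580⌋ = 24.
With m₀=0, d₀=1 and mₖ₊₁ = dₖaₖ − mₖ, dₖ₊₁ = (n − mₖ₊₁²)/dₖ, aₖ₊₁ = ⌊(a₀+mₖ₊₁)/dₖ₊₁⌋:
  k=1: m=24, d=4, a=12
  k=2: m=24, d=1, a=48
d=1 and a=2a₀=48 at k=2, so the next step gives (m, d) = (24, 4) again — its k=1 value — and the period has length 2.

[24; 12, 48]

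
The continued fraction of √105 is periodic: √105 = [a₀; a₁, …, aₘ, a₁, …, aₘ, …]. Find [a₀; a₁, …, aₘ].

a₀ = ⌊√105⌋ = 10.
With m₀=0, d₀=1 and mₖ₊₁ = dₖaₖ − mₖ, dₖ₊₁ = (n − mₖ₊₁²)/dₖ, aₖ₊₁ = ⌊(a₀+mₖ₊₁)/dₖ₊₁⌋:
  k=1: m=10, d=5, a=4
  k=2: m=10, d=1, a=20
d=1 and a=2a₀=20 at k=2, so the next step gives (m, d) = (10, 5) again — its k=1 value — and the period has length 2.

[10; 4, 20]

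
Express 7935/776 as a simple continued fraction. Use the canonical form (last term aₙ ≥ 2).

7935 = 10×776 + 175
776 = 4×175 + 76
175 = 2×76 + 23
76 = 3×23 + 7
23 = 3×7 + 2
7 = 3×2 + 1
2 = 2×1 + 0  (stop)
So 7935/776 = [10; 4, 2, 3, 3, 3, 2].

[10; 4, 2, 3, 3, 3, 2]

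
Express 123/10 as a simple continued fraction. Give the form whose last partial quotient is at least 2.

[12; 3, 3]

123 = 12×10 + 3
10 = 3×3 + 1
3 = 3×1 + 0  (stop)
So 123/10 = [12; 3, 3].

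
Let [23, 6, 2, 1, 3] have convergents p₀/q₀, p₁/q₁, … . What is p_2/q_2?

Using pₖ = aₖpₖ₋₁ + pₖ₋₂, qₖ = aₖqₖ₋₁ + qₖ₋₂ (with p₋₁=1, p₋₂=0, q₋₁=0, q₋₂=1):
  k=0: a=23, p=23, q=1
  k=1: a=6, p=139, q=6
  k=2: a=2, p=301, q=13

301/13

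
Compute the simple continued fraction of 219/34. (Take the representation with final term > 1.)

[6; 2, 3, 1, 3]

219 = 6*34 + 15
34 = 2*15 + 4
15 = 3*4 + 3
4 = 1*3 + 1
3 = 3*1 + 0  (stop)
So 219/34 = [6; 2, 3, 1, 3].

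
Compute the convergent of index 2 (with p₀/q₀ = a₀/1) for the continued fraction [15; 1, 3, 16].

Using pₖ = aₖpₖ₋₁ + pₖ₋₂, qₖ = aₖqₖ₋₁ + qₖ₋₂ (with p₋₁=1, p₋₂=0, q₋₁=0, q₋₂=1):
  k=0: a=15, p=15, q=1
  k=1: a=1, p=16, q=1
  k=2: a=3, p=63, q=4

63/4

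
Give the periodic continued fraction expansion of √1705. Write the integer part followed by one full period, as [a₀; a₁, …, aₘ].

a₀ = ⌊√1705⌋ = 41.
With m₀=0, d₀=1 and mₖ₊₁ = dₖaₖ − mₖ, dₖ₊₁ = (n − mₖ₊₁²)/dₖ, aₖ₊₁ = ⌊(a₀+mₖ₊₁)/dₖ₊₁⌋:
  k=1: m=41, d=24, a=3
  k=2: m=31, d=31, a=2
  k=3: m=31, d=24, a=3
  k=4: m=41, d=1, a=82
d=1 and a=2a₀=82 at k=4, so the next step gives (m, d) = (41, 24) again — its k=1 value — and the period has length 4.

[41; 3, 2, 3, 82]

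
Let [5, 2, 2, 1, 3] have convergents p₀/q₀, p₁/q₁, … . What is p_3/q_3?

38/7

Using pₖ = aₖpₖ₋₁ + pₖ₋₂, qₖ = aₖqₖ₋₁ + qₖ₋₂ (with p₋₁=1, p₋₂=0, q₋₁=0, q₋₂=1):
  k=0: a=5, p=5, q=1
  k=1: a=2, p=11, q=2
  k=2: a=2, p=27, q=5
  k=3: a=1, p=38, q=7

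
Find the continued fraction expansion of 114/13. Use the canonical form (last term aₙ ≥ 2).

114 = 8·13 + 10
13 = 1·10 + 3
10 = 3·3 + 1
3 = 3·1 + 0  (stop)
So 114/13 = [8; 1, 3, 3].

[8; 1, 3, 3]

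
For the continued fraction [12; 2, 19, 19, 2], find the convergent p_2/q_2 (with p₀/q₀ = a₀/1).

487/39

Using pₖ = aₖpₖ₋₁ + pₖ₋₂, qₖ = aₖqₖ₋₁ + qₖ₋₂ (with p₋₁=1, p₋₂=0, q₋₁=0, q₋₂=1):
  k=0: a=12, p=12, q=1
  k=1: a=2, p=25, q=2
  k=2: a=19, p=487, q=39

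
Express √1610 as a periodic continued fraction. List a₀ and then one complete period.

a₀ = ⌊√1610⌋ = 40.
With m₀=0, d₀=1 and mₖ₊₁ = dₖaₖ − mₖ, dₖ₊₁ = (n − mₖ₊₁²)/dₖ, aₖ₊₁ = ⌊(a₀+mₖ₊₁)/dₖ₊₁⌋:
  k=1: m=40, d=10, a=8
  k=2: m=40, d=1, a=80
d=1 and a=2a₀=80 at k=2, so the next step gives (m, d) = (40, 10) again — its k=1 value — and the period has length 2.

[40; 8, 80]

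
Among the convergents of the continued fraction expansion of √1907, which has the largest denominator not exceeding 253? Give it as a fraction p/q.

5677/130

√1907 = [43; 1, 2, 43, 2, 1, 86, …] (period length 6).
Convergents:
  p_0/q_0 = 43/1
  p_1/q_1 = 44/1
  p_2/q_2 = 131/3
  p_3/q_3 = 5677/130
  p_4/q_4 = 11485/263
q_3 = 130 ≤ 253 < 263 = q_4, so the answer is 5677/130.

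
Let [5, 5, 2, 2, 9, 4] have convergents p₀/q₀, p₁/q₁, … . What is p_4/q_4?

1317/254

Using pₖ = aₖpₖ₋₁ + pₖ₋₂, qₖ = aₖqₖ₋₁ + qₖ₋₂ (with p₋₁=1, p₋₂=0, q₋₁=0, q₋₂=1):
  k=0: a=5, p=5, q=1
  k=1: a=5, p=26, q=5
  k=2: a=2, p=57, q=11
  k=3: a=2, p=140, q=27
  k=4: a=9, p=1317, q=254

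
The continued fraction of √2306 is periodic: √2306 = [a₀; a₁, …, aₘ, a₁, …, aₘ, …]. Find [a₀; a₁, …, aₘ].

a₀ = ⌊√2306⌋ = 48.
With m₀=0, d₀=1 and mₖ₊₁ = dₖaₖ − mₖ, dₖ₊₁ = (n − mₖ₊₁²)/dₖ, aₖ₊₁ = ⌊(a₀+mₖ₊₁)/dₖ₊₁⌋:
  k=1: m=48, d=2, a=48
  k=2: m=48, d=1, a=96
d=1 and a=2a₀=96 at k=2, so the next step gives (m, d) = (48, 2) again — its k=1 value — and the period has length 2.

[48; 48, 96]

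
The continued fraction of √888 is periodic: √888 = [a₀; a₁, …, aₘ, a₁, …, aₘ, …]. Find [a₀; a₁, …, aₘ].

a₀ = ⌊√888⌋ = 29.
With m₀=0, d₀=1 and mₖ₊₁ = dₖaₖ − mₖ, dₖ₊₁ = (n − mₖ₊₁²)/dₖ, aₖ₊₁ = ⌊(a₀+mₖ₊₁)/dₖ₊₁⌋:
  k=1: m=29, d=47, a=1
  k=2: m=18, d=12, a=3
  k=3: m=18, d=47, a=1
  k=4: m=29, d=1, a=58
d=1 and a=2a₀=58 at k=4, so the next step gives (m, d) = (29, 47) again — its k=1 value — and the period has length 4.

[29; 1, 3, 1, 58]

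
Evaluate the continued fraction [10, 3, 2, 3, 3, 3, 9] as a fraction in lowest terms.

24987/2428

Fold from the inside: start with 9/1.
  3 + 1/9 = 28/9
  3 + 9/28 = 93/28
  3 + 28/93 = 307/93
  2 + 93/307 = 707/307
  3 + 307/707 = 2428/707
  10 + 707/2428 = 24987/2428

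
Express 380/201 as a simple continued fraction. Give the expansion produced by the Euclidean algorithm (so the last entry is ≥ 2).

[1; 1, 8, 7, 3]

380 = 1·201 + 179
201 = 1·179 + 22
179 = 8·22 + 3
22 = 7·3 + 1
3 = 3·1 + 0  (stop)
So 380/201 = [1; 1, 8, 7, 3].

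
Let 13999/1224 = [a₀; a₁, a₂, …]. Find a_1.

2

13999 = 11·1224 + 535   →  a_0 = 11
1224 = 2·535 + 154   →  a_1 = 2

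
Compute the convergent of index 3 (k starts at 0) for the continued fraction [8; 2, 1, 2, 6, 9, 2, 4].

67/8

Using pₖ = aₖpₖ₋₁ + pₖ₋₂, qₖ = aₖqₖ₋₁ + qₖ₋₂ (with p₋₁=1, p₋₂=0, q₋₁=0, q₋₂=1):
  k=0: a=8, p=8, q=1
  k=1: a=2, p=17, q=2
  k=2: a=1, p=25, q=3
  k=3: a=2, p=67, q=8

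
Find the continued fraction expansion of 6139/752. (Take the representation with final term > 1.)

[8; 6, 8, 1, 3, 1, 2]

6139 = 8·752 + 123
752 = 6·123 + 14
123 = 8·14 + 11
14 = 1·11 + 3
11 = 3·3 + 2
3 = 1·2 + 1
2 = 2·1 + 0  (stop)
So 6139/752 = [8; 6, 8, 1, 3, 1, 2].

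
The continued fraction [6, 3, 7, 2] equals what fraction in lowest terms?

297/47

Fold from the inside: start with 2/1.
  7 + 1/2 = 15/2
  3 + 2/15 = 47/15
  6 + 15/47 = 297/47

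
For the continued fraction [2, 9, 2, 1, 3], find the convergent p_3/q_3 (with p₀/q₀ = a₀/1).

Using pₖ = aₖpₖ₋₁ + pₖ₋₂, qₖ = aₖqₖ₋₁ + qₖ₋₂ (with p₋₁=1, p₋₂=0, q₋₁=0, q₋₂=1):
  k=0: a=2, p=2, q=1
  k=1: a=9, p=19, q=9
  k=2: a=2, p=40, q=19
  k=3: a=1, p=59, q=28

59/28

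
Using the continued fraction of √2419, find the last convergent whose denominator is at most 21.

√2419 = [49; 5, 2, 5, 98, …] (period length 4).
Convergents:
  p_0/q_0 = 49/1
  p_1/q_1 = 246/5
  p_2/q_2 = 541/11
  p_3/q_3 = 2951/60
q_2 = 11 ≤ 21 < 60 = q_3, so the answer is 541/11.

541/11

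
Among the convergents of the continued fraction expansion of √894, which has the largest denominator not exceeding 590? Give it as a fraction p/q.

√894 = [29; 1, 8, 1, 58, …] (period length 4).
Convergents:
  p_0/q_0 = 29/1
  p_1/q_1 = 30/1
  p_2/q_2 = 269/9
  p_3/q_3 = 299/10
  p_4/q_4 = 17611/589
  p_5/q_5 = 17910/599
q_4 = 589 ≤ 590 < 599 = q_5, so the answer is 17611/589.

17611/589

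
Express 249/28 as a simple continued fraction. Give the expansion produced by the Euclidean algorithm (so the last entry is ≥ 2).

249 = 8·28 + 25
28 = 1·25 + 3
25 = 8·3 + 1
3 = 3·1 + 0  (stop)
So 249/28 = [8; 1, 8, 3].

[8; 1, 8, 3]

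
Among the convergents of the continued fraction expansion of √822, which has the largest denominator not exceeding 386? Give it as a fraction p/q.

7397/258

√822 = [28; 1, 2, 28, 2, 1, 56, …] (period length 6).
Convergents:
  p_0/q_0 = 28/1
  p_1/q_1 = 29/1
  p_2/q_2 = 86/3
  p_3/q_3 = 2437/85
  p_4/q_4 = 4960/173
  p_5/q_5 = 7397/258
  p_6/q_6 = 419192/14621
q_5 = 258 ≤ 386 < 14621 = q_6, so the answer is 7397/258.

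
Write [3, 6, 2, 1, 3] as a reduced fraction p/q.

Fold from the inside: start with 3/1.
  1 + 1/3 = 4/3
  2 + 3/4 = 11/4
  6 + 4/11 = 70/11
  3 + 11/70 = 221/70

221/70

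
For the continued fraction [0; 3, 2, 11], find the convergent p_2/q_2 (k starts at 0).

Using pₖ = aₖpₖ₋₁ + pₖ₋₂, qₖ = aₖqₖ₋₁ + qₖ₋₂ (with p₋₁=1, p₋₂=0, q₋₁=0, q₋₂=1):
  k=0: a=0, p=0, q=1
  k=1: a=3, p=1, q=3
  k=2: a=2, p=2, q=7

2/7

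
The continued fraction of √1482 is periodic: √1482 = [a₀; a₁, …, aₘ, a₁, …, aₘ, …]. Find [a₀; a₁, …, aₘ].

a₀ = ⌊√1482⌋ = 38.
With m₀=0, d₀=1 and mₖ₊₁ = dₖaₖ − mₖ, dₖ₊₁ = (n − mₖ₊₁²)/dₖ, aₖ₊₁ = ⌊(a₀+mₖ₊₁)/dₖ₊₁⌋:
  k=1: m=38, d=38, a=2
  k=2: m=38, d=1, a=76
d=1 and a=2a₀=76 at k=2, so the next step gives (m, d) = (38, 38) again — its k=1 value — and the period has length 2.

[38; 2, 76]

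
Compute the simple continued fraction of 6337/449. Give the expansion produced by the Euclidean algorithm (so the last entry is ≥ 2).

[14; 8, 1, 4, 10]

6337 = 14·449 + 51
449 = 8·51 + 41
51 = 1·41 + 10
41 = 4·10 + 1
10 = 10·1 + 0  (stop)
So 6337/449 = [14; 8, 1, 4, 10].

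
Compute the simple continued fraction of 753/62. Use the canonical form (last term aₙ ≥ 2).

753 = 12·62 + 9
62 = 6·9 + 8
9 = 1·8 + 1
8 = 8·1 + 0  (stop)
So 753/62 = [12; 6, 1, 8].

[12; 6, 1, 8]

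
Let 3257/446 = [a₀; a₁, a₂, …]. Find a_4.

2

3257 = 7·446 + 135   →  a_0 = 7
446 = 3·135 + 41   →  a_1 = 3
135 = 3·41 + 12   →  a_2 = 3
41 = 3·12 + 5   →  a_3 = 3
12 = 2·5 + 2   →  a_4 = 2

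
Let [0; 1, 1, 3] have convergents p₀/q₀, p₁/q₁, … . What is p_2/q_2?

1/2

Using pₖ = aₖpₖ₋₁ + pₖ₋₂, qₖ = aₖqₖ₋₁ + qₖ₋₂ (with p₋₁=1, p₋₂=0, q₋₁=0, q₋₂=1):
  k=0: a=0, p=0, q=1
  k=1: a=1, p=1, q=1
  k=2: a=1, p=1, q=2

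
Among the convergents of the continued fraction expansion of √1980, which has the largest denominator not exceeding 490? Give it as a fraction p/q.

√1980 = [44; 2, 88, …] (period length 2).
Convergents:
  p_0/q_0 = 44/1
  p_1/q_1 = 89/2
  p_2/q_2 = 7876/177
  p_3/q_3 = 15841/356
  p_4/q_4 = 1401884/31505
q_3 = 356 ≤ 490 < 31505 = q_4, so the answer is 15841/356.

15841/356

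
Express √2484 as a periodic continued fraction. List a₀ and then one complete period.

a₀ = ⌊√2484⌋ = 49.

[49; 1, 5, 4, 5, 1, 98]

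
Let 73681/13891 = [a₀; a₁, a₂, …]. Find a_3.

2

73681 = 5·13891 + 4226   →  a_0 = 5
13891 = 3·4226 + 1213   →  a_1 = 3
4226 = 3·1213 + 587   →  a_2 = 3
1213 = 2·587 + 39   →  a_3 = 2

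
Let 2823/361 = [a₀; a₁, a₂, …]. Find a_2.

4

2823 = 7·361 + 296   →  a_0 = 7
361 = 1·296 + 65   →  a_1 = 1
296 = 4·65 + 36   →  a_2 = 4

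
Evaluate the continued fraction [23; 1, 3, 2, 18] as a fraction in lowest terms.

Using pₖ = aₖpₖ₋₁ + pₖ₋₂ and qₖ = aₖqₖ₋₁ + qₖ₋₂:
  k=0: a=23, p=23, q=1
  k=1: a=1, p=24, q=1
  k=2: a=3, p=95, q=4
  k=3: a=2, p=214, q=9
  k=4: a=18, p=3947, q=166

3947/166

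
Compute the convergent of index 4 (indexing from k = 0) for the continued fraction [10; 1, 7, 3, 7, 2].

Using pₖ = aₖpₖ₋₁ + pₖ₋₂, qₖ = aₖqₖ₋₁ + qₖ₋₂ (with p₋₁=1, p₋₂=0, q₋₁=0, q₋₂=1):
  k=0: a=10, p=10, q=1
  k=1: a=1, p=11, q=1
  k=2: a=7, p=87, q=8
  k=3: a=3, p=272, q=25
  k=4: a=7, p=1991, q=183

1991/183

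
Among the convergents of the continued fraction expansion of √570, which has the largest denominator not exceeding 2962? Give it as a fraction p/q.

63817/2673

√570 = [23; 1, 6, 1, 46, …] (period length 4).
Convergents:
  p_0/q_0 = 23/1
  p_1/q_1 = 24/1
  p_2/q_2 = 167/7
  p_3/q_3 = 191/8
  p_4/q_4 = 8953/375
  p_5/q_5 = 9144/383
  p_6/q_6 = 63817/2673
  p_7/q_7 = 72961/3056
q_6 = 2673 ≤ 2962 < 3056 = q_7, so the answer is 63817/2673.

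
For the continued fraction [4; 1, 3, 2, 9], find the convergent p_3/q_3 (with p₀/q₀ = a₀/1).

Using pₖ = aₖpₖ₋₁ + pₖ₋₂, qₖ = aₖqₖ₋₁ + qₖ₋₂ (with p₋₁=1, p₋₂=0, q₋₁=0, q₋₂=1):
  k=0: a=4, p=4, q=1
  k=1: a=1, p=5, q=1
  k=2: a=3, p=19, q=4
  k=3: a=2, p=43, q=9

43/9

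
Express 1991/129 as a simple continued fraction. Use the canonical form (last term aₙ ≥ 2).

1991 = 15·129 + 56
129 = 2·56 + 17
56 = 3·17 + 5
17 = 3·5 + 2
5 = 2·2 + 1
2 = 2·1 + 0  (stop)
So 1991/129 = [15; 2, 3, 3, 2, 2].

[15; 2, 3, 3, 2, 2]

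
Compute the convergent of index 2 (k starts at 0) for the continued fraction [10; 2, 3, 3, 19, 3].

Using pₖ = aₖpₖ₋₁ + pₖ₋₂, qₖ = aₖqₖ₋₁ + qₖ₋₂ (with p₋₁=1, p₋₂=0, q₋₁=0, q₋₂=1):
  k=0: a=10, p=10, q=1
  k=1: a=2, p=21, q=2
  k=2: a=3, p=73, q=7

73/7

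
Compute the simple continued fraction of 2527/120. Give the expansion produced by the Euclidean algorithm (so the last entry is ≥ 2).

[21; 17, 7]

2527 = 21*120 + 7
120 = 17*7 + 1
7 = 7*1 + 0  (stop)
So 2527/120 = [21; 17, 7].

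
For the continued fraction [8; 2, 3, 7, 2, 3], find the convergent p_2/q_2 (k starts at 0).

Using pₖ = aₖpₖ₋₁ + pₖ₋₂, qₖ = aₖqₖ₋₁ + qₖ₋₂ (with p₋₁=1, p₋₂=0, q₋₁=0, q₋₂=1):
  k=0: a=8, p=8, q=1
  k=1: a=2, p=17, q=2
  k=2: a=3, p=59, q=7

59/7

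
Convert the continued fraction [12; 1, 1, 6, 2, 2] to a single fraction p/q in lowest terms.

Using pₖ = aₖpₖ₋₁ + pₖ₋₂ and qₖ = aₖqₖ₋₁ + qₖ₋₂:
  k=0: a=12, p=12, q=1
  k=1: a=1, p=13, q=1
  k=2: a=1, p=25, q=2
  k=3: a=6, p=163, q=13
  k=4: a=2, p=351, q=28
  k=5: a=2, p=865, q=69

865/69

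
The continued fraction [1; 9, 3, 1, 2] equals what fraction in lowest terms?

113/102

Fold from the inside: start with 2/1.
  1 + 1/2 = 3/2
  3 + 2/3 = 11/3
  9 + 3/11 = 102/11
  1 + 11/102 = 113/102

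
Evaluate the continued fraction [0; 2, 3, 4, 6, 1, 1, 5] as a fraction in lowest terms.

Using pₖ = aₖpₖ₋₁ + pₖ₋₂ and qₖ = aₖqₖ₋₁ + qₖ₋₂:
  k=0: a=0, p=0, q=1
  k=1: a=2, p=1, q=2
  k=2: a=3, p=3, q=7
  k=3: a=4, p=13, q=30
  k=4: a=6, p=81, q=187
  k=5: a=1, p=94, q=217
  k=6: a=1, p=175, q=404
  k=7: a=5, p=969, q=2237

969/2237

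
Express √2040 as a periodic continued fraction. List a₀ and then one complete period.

a₀ = ⌊√2040⌋ = 45.
With m₀=0, d₀=1 and mₖ₊₁ = dₖaₖ − mₖ, dₖ₊₁ = (n − mₖ₊₁²)/dₖ, aₖ₊₁ = ⌊(a₀+mₖ₊₁)/dₖ₊₁⌋:
  k=1: m=45, d=15, a=6
  k=2: m=45, d=1, a=90
d=1 and a=2a₀=90 at k=2, so the next step gives (m, d) = (45, 15) again — its k=1 value — and the period has length 2.

[45; 6, 90]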